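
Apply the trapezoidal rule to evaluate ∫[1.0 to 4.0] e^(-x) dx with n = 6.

f(x) = e^(-x)
a = 1.0, b = 4.0, n = 6
h = (b - a)/n = 0.500000

Trapezoidal rule: (h/2)[f(x₀) + 2f(x₁) + 2f(x₂) + ... + f(xₙ)]

x_0 = 1.0000, f(x_0) = 0.367879, coefficient = 1
x_1 = 1.5000, f(x_1) = 0.223130, coefficient = 2
x_2 = 2.0000, f(x_2) = 0.135335, coefficient = 2
x_3 = 2.5000, f(x_3) = 0.082085, coefficient = 2
x_4 = 3.0000, f(x_4) = 0.049787, coefficient = 2
x_5 = 3.5000, f(x_5) = 0.030197, coefficient = 2
x_6 = 4.0000, f(x_6) = 0.018316, coefficient = 1

I ≈ (0.500000/2) × 1.427265 = 0.356816
Exact value: 0.349564
Error: 0.007252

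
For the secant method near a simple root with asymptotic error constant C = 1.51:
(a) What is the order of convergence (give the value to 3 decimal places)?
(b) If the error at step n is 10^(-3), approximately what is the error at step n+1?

(a) Secant method has superlinear convergence with order φ = (1+√5)/2 ≈ 1.618.
    This means |e_{n+1}| ≈ C|e_n|^1.618.

(b) With |e_n| = 10^(-3) and C = 1.51:
    |e_{n+1}| ≈ 1.51 × (10^(-3))^1.618 = 1.51 × 10^(-4.85)

(a) ≈ 1.618 (golden ratio); (b) |e_{n+1}| ≈ 2.113e-05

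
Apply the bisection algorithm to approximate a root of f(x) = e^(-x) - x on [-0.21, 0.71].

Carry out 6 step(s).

f(x) = e^(-x) - x
Initial interval: [-0.21, 0.71]

Iteration 1:
  c_1 = (-0.210000 + 0.710000)/2 = 0.250000
  f(c_1) = f(0.250000) = 0.528801
  f(a) × f(c) ≥ 0, new interval: [0.250000, 0.710000]
Iteration 2:
  c_2 = (0.250000 + 0.710000)/2 = 0.480000
  f(c_2) = f(0.480000) = 0.138783
  f(a) × f(c) ≥ 0, new interval: [0.480000, 0.710000]
Iteration 3:
  c_3 = (0.480000 + 0.710000)/2 = 0.595000
  f(c_3) = f(0.595000) = -0.043437
  f(a) × f(c) < 0, new interval: [0.480000, 0.595000]
Iteration 4:
  c_4 = (0.480000 + 0.595000)/2 = 0.537500
  f(c_4) = f(0.537500) = 0.046707
  f(a) × f(c) ≥ 0, new interval: [0.537500, 0.595000]
Iteration 5:
  c_5 = (0.537500 + 0.595000)/2 = 0.566250
  f(c_5) = f(0.566250) = 0.001400
  f(a) × f(c) ≥ 0, new interval: [0.566250, 0.595000]
Iteration 6:
  c_6 = (0.566250 + 0.595000)/2 = 0.580625
  f(c_6) = f(0.580625) = -0.021076
  f(a) × f(c) < 0, new interval: [0.566250, 0.580625]

After 6 iteration(s), the approximation is c_6 = 0.580625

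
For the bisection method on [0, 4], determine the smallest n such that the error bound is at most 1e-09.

We need (b-a)/2^n ≤ 1e-09
(4 - 0)/2^n ≤ 1e-09
4/2^n ≤ 1e-09
2^n ≥ 4000000000
n ≥ log₂(4000000000) = 31.90
n ≥ 32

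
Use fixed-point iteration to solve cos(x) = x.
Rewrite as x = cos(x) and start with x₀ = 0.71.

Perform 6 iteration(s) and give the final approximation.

Equation: cos(x) = x
Fixed-point form: x = cos(x)
x₀ = 0.71

x_1 = g(0.710000) = 0.758362
x_2 = g(0.758362) = 0.725964
x_3 = g(0.725964) = 0.747860
x_4 = g(0.747860) = 0.733146
x_5 = g(0.733146) = 0.743073
x_6 = g(0.743073) = 0.736393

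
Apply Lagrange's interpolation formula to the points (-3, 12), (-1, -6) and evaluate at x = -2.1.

Lagrange interpolation formula:
P(x) = Σ yᵢ × Lᵢ(x)
where Lᵢ(x) = Π_{j≠i} (x - xⱼ)/(xᵢ - xⱼ)

L_0(-2.1) = (-2.1 - (-1))/(-3 - (-1)) = 0.550000
L_1(-2.1) = (-2.1 - (-3))/(-1 - (-3)) = 0.450000

P(-2.1) = 12×L_0(-2.1) + (-6)×L_1(-2.1)
P(-2.1) = 3.900000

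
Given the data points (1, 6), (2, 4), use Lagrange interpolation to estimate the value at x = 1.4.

Lagrange interpolation formula:
P(x) = Σ yᵢ × Lᵢ(x)
where Lᵢ(x) = Π_{j≠i} (x - xⱼ)/(xᵢ - xⱼ)

L_0(1.4) = (1.4 - 2)/(1 - 2) = 0.600000
L_1(1.4) = (1.4 - 1)/(2 - 1) = 0.400000

P(1.4) = 6×L_0(1.4) + 4×L_1(1.4)
P(1.4) = 5.200000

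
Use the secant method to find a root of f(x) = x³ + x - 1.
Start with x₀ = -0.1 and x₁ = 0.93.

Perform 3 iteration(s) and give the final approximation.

f(x) = x³ + x - 1
x₀ = -0.1, x₁ = 0.93

Secant formula: x_{n+1} = x_n - f(x_n)(x_n - x_{n-1})/(f(x_n) - f(x_{n-1}))

Iteration 1:
  f(-0.100000) = -1.101000
  f(0.930000) = 0.734357
  x_2 = 0.930000 - 0.734357×(0.930000 - (-0.100000))/(0.734357 - (-1.101000))
       = 0.517880
Iteration 2:
  f(0.930000) = 0.734357
  f(0.517880) = -0.343225
  x_3 = 0.517880 - (-0.343225)×(0.517880 - 0.930000)/(-0.343225 - 0.734357)
       = 0.649146
Iteration 3:
  f(0.517880) = -0.343225
  f(0.649146) = -0.077310
  x_4 = 0.649146 - (-0.077310)×(0.649146 - 0.517880)/(-0.077310 - (-0.343225))
       = 0.687309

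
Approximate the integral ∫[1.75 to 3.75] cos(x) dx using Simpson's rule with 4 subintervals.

f(x) = cos(x)
a = 1.75, b = 3.75, n = 4
h = (b - a)/n = 0.500000

Simpson's rule: (h/3)[f(x₀) + 4f(x₁) + 2f(x₂) + ... + f(xₙ)]

x_0 = 1.7500, f(x_0) = -0.178246, coefficient = 1
x_1 = 2.2500, f(x_1) = -0.628174, coefficient = 4
x_2 = 2.7500, f(x_2) = -0.924302, coefficient = 2
x_3 = 3.2500, f(x_3) = -0.994130, coefficient = 4
x_4 = 3.7500, f(x_4) = -0.820559, coefficient = 1

I ≈ (0.500000/3) × -9.336623 = -1.556104
Exact value: -1.555547
Error: 0.000557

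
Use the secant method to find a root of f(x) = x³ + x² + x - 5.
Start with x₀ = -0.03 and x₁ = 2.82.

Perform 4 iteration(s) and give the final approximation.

f(x) = x³ + x² + x - 5
x₀ = -0.03, x₁ = 2.82

Secant formula: x_{n+1} = x_n - f(x_n)(x_n - x_{n-1})/(f(x_n) - f(x_{n-1}))

Iteration 1:
  f(-0.030000) = -5.029127
  f(2.820000) = 28.198168
  x_2 = 2.820000 - 28.198168×(2.820000 - (-0.030000))/(28.198168 - (-5.029127))
       = 0.401363
Iteration 2:
  f(2.820000) = 28.198168
  f(0.401363) = -4.372889
  x_3 = 0.401363 - (-4.372889)×(0.401363 - 2.820000)/(-4.372889 - 28.198168)
       = 0.726081
Iteration 3:
  f(0.401363) = -4.372889
  f(0.726081) = -3.363939
  x_4 = 0.726081 - (-3.363939)×(0.726081 - 0.401363)/(-3.363939 - (-4.372889))
       = 1.808725
Iteration 4:
  f(0.726081) = -3.363939
  f(1.808725) = 5.997432
  x_5 = 1.808725 - 5.997432×(1.808725 - 0.726081)/(5.997432 - (-3.363939))
       = 1.115121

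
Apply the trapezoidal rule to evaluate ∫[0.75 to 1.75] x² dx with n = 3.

f(x) = x²
a = 0.75, b = 1.75, n = 3
h = (b - a)/n = 0.333333

Trapezoidal rule: (h/2)[f(x₀) + 2f(x₁) + 2f(x₂) + ... + f(xₙ)]

x_0 = 0.7500, f(x_0) = 0.562500, coefficient = 1
x_1 = 1.0833, f(x_1) = 1.173611, coefficient = 2
x_2 = 1.4167, f(x_2) = 2.006944, coefficient = 2
x_3 = 1.7500, f(x_3) = 3.062500, coefficient = 1

I ≈ (0.333333/2) × 9.986111 = 1.664352
Exact value: 1.645833
Error: 0.018519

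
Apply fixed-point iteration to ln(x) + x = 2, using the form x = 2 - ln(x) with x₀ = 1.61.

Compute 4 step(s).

Equation: ln(x) + x = 2
Fixed-point form: x = 2 - ln(x)
x₀ = 1.61

x_1 = g(1.610000) = 1.523766
x_2 = g(1.523766) = 1.578815
x_3 = g(1.578815) = 1.543325
x_4 = g(1.543325) = 1.566061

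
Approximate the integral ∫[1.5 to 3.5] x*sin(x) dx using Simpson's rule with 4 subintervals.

f(x) = x*sin(x)
a = 1.5, b = 3.5, n = 4
h = (b - a)/n = 0.500000

Simpson's rule: (h/3)[f(x₀) + 4f(x₁) + 2f(x₂) + ... + f(xₙ)]

x_0 = 1.5000, f(x_0) = 1.496242, coefficient = 1
x_1 = 2.0000, f(x_1) = 1.818595, coefficient = 4
x_2 = 2.5000, f(x_2) = 1.496180, coefficient = 2
x_3 = 3.0000, f(x_3) = 0.423360, coefficient = 4
x_4 = 3.5000, f(x_4) = -1.227741, coefficient = 1

I ≈ (0.500000/3) × 12.228681 = 2.038114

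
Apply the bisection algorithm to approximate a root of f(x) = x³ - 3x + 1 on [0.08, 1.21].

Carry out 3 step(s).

f(x) = x³ - 3x + 1
Initial interval: [0.08, 1.21]

Iteration 1:
  c_1 = (0.080000 + 1.210000)/2 = 0.645000
  f(c_1) = f(0.645000) = -0.666664
  f(a) × f(c) < 0, new interval: [0.080000, 0.645000]
Iteration 2:
  c_2 = (0.080000 + 0.645000)/2 = 0.362500
  f(c_2) = f(0.362500) = -0.039865
  f(a) × f(c) < 0, new interval: [0.080000, 0.362500]
Iteration 3:
  c_3 = (0.080000 + 0.362500)/2 = 0.221250
  f(c_3) = f(0.221250) = 0.347081
  f(a) × f(c) ≥ 0, new interval: [0.221250, 0.362500]

After 3 iteration(s), the approximation is c_3 = 0.221250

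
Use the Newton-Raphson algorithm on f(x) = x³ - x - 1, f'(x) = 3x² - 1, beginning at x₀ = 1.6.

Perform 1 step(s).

f(x) = x³ - x - 1
f'(x) = 3x² - 1
x₀ = 1.6

Newton-Raphson formula: x_{n+1} = x_n - f(x_n)/f'(x_n)

Iteration 1:
  f(1.600000) = 1.496000
  f'(1.600000) = 6.680000
  x_1 = 1.600000 - 1.496000/6.680000 = 1.376048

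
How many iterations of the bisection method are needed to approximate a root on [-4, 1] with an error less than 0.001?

We need (b-a)/2^n ≤ 0.001
(1 - (-4))/2^n ≤ 0.001
5/2^n ≤ 0.001
2^n ≥ 5000
n ≥ log₂(5000) = 12.29
n ≥ 13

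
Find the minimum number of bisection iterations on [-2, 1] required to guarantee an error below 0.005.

We need (b-a)/2^n ≤ 0.005
(1 - (-2))/2^n ≤ 0.005
3/2^n ≤ 0.005
2^n ≥ 600
n ≥ log₂(600) = 9.23
n ≥ 10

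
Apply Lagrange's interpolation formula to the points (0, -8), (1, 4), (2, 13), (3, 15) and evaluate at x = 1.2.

Lagrange interpolation formula:
P(x) = Σ yᵢ × Lᵢ(x)
where Lᵢ(x) = Π_{j≠i} (x - xⱼ)/(xᵢ - xⱼ)

L_0(1.2) = (1.2 - 1)/(0 - 1) × (1.2 - 2)/(0 - 2) × (1.2 - 3)/(0 - 3) = -0.048000
L_1(1.2) = (1.2 - 0)/(1 - 0) × (1.2 - 2)/(1 - 2) × (1.2 - 3)/(1 - 3) = 0.864000
L_2(1.2) = (1.2 - 0)/(2 - 0) × (1.2 - 1)/(2 - 1) × (1.2 - 3)/(2 - 3) = 0.216000
L_3(1.2) = (1.2 - 0)/(3 - 0) × (1.2 - 1)/(3 - 1) × (1.2 - 2)/(3 - 2) = -0.032000

P(1.2) = (-8)×L_0(1.2) + 4×L_1(1.2) + 13×L_2(1.2) + 15×L_3(1.2)
P(1.2) = 6.168000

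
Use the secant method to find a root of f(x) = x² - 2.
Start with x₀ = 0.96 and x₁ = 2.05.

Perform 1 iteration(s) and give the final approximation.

f(x) = x² - 2
x₀ = 0.96, x₁ = 2.05

Secant formula: x_{n+1} = x_n - f(x_n)(x_n - x_{n-1})/(f(x_n) - f(x_{n-1}))

Iteration 1:
  f(0.960000) = -1.078400
  f(2.050000) = 2.202500
  x_2 = 2.050000 - 2.202500×(2.050000 - 0.960000)/(2.202500 - (-1.078400))
       = 1.318272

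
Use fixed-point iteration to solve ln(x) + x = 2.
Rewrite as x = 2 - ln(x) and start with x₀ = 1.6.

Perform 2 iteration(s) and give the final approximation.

Equation: ln(x) + x = 2
Fixed-point form: x = 2 - ln(x)
x₀ = 1.6

x_1 = g(1.600000) = 1.529996
x_2 = g(1.529996) = 1.574735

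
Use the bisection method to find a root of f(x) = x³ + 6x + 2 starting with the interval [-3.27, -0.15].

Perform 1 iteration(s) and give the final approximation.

f(x) = x³ + 6x + 2
Initial interval: [-3.27, -0.15]

Iteration 1:
  c_1 = (-3.270000 + (-0.150000))/2 = -1.710000
  f(c_1) = f(-1.710000) = -13.260211
  f(a) × f(c) ≥ 0, new interval: [-1.710000, -0.150000]

After 1 iteration(s), the approximation is c_1 = -1.710000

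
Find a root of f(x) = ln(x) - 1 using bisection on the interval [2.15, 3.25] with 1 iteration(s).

f(x) = ln(x) - 1
Initial interval: [2.15, 3.25]

Iteration 1:
  c_1 = (2.150000 + 3.250000)/2 = 2.700000
  f(c_1) = f(2.700000) = -0.006748
  f(a) × f(c) ≥ 0, new interval: [2.700000, 3.250000]

After 1 iteration(s), the approximation is c_1 = 2.700000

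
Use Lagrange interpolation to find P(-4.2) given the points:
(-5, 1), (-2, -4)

Lagrange interpolation formula:
P(x) = Σ yᵢ × Lᵢ(x)
where Lᵢ(x) = Π_{j≠i} (x - xⱼ)/(xᵢ - xⱼ)

L_0(-4.2) = (-4.2 - (-2))/(-5 - (-2)) = 0.733333
L_1(-4.2) = (-4.2 - (-5))/(-2 - (-5)) = 0.266667

P(-4.2) = 1×L_0(-4.2) + (-4)×L_1(-4.2)
P(-4.2) = -0.333333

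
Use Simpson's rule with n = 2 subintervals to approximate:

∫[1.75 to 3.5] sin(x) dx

f(x) = sin(x)
a = 1.75, b = 3.5, n = 2
h = (b - a)/n = 0.875000

Simpson's rule: (h/3)[f(x₀) + 4f(x₁) + 2f(x₂) + ... + f(xₙ)]

x_0 = 1.7500, f(x_0) = 0.983986, coefficient = 1
x_1 = 2.6250, f(x_1) = 0.493920, coefficient = 4
x_2 = 3.5000, f(x_2) = -0.350783, coefficient = 1

I ≈ (0.875000/3) × 2.608884 = 0.760924
Exact value: 0.758211
Error: 0.002714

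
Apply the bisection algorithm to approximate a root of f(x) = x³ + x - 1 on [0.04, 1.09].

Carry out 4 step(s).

f(x) = x³ + x - 1
Initial interval: [0.04, 1.09]

Iteration 1:
  c_1 = (0.040000 + 1.090000)/2 = 0.565000
  f(c_1) = f(0.565000) = -0.254638
  f(a) × f(c) ≥ 0, new interval: [0.565000, 1.090000]
Iteration 2:
  c_2 = (0.565000 + 1.090000)/2 = 0.827500
  f(c_2) = f(0.827500) = 0.394136
  f(a) × f(c) < 0, new interval: [0.565000, 0.827500]
Iteration 3:
  c_3 = (0.565000 + 0.827500)/2 = 0.696250
  f(c_3) = f(0.696250) = 0.033767
  f(a) × f(c) < 0, new interval: [0.565000, 0.696250]
Iteration 4:
  c_4 = (0.565000 + 0.696250)/2 = 0.630625
  f(c_4) = f(0.630625) = -0.118583
  f(a) × f(c) ≥ 0, new interval: [0.630625, 0.696250]

After 4 iteration(s), the approximation is c_4 = 0.630625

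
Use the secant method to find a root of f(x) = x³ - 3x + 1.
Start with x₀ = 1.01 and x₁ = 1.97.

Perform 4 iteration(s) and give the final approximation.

f(x) = x³ - 3x + 1
x₀ = 1.01, x₁ = 1.97

Secant formula: x_{n+1} = x_n - f(x_n)(x_n - x_{n-1})/(f(x_n) - f(x_{n-1}))

Iteration 1:
  f(1.010000) = -0.999699
  f(1.970000) = 2.735373
  x_2 = 1.970000 - 2.735373×(1.970000 - 1.010000)/(2.735373 - (-0.999699))
       = 1.266946
Iteration 2:
  f(1.970000) = 2.735373
  f(1.266946) = -0.767197
  x_3 = 1.266946 - (-0.767197)×(1.266946 - 1.970000)/(-0.767197 - 2.735373)
       = 1.420942
Iteration 3:
  f(1.266946) = -0.767197
  f(1.420942) = -0.393837
  x_4 = 1.420942 - (-0.393837)×(1.420942 - 1.266946)/(-0.393837 - (-0.767197))
       = 1.583383
Iteration 4:
  f(1.420942) = -0.393837
  f(1.583383) = 0.219555
  x_5 = 1.583383 - 0.219555×(1.583383 - 1.420942)/(0.219555 - (-0.393837))
       = 1.525240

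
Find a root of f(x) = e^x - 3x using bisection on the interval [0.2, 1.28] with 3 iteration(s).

f(x) = e^x - 3x
Initial interval: [0.2, 1.28]

Iteration 1:
  c_1 = (0.200000 + 1.280000)/2 = 0.740000
  f(c_1) = f(0.740000) = -0.124064
  f(a) × f(c) < 0, new interval: [0.200000, 0.740000]
Iteration 2:
  c_2 = (0.200000 + 0.740000)/2 = 0.470000
  f(c_2) = f(0.470000) = 0.189994
  f(a) × f(c) ≥ 0, new interval: [0.470000, 0.740000]
Iteration 3:
  c_3 = (0.470000 + 0.740000)/2 = 0.605000
  f(c_3) = f(0.605000) = 0.016252
  f(a) × f(c) ≥ 0, new interval: [0.605000, 0.740000]

After 3 iteration(s), the approximation is c_3 = 0.605000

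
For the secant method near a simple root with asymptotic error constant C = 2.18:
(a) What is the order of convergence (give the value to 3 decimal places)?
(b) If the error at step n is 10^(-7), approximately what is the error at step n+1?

(a) Secant method has superlinear convergence with order φ = (1+√5)/2 ≈ 1.618.
    This means |e_{n+1}| ≈ C|e_n|^1.618.

(b) With |e_n| = 10^(-7) and C = 2.18:
    |e_{n+1}| ≈ 2.18 × (10^(-7))^1.618 = 2.18 × 10^(-11.33)

(a) ≈ 1.618 (golden ratio); (b) |e_{n+1}| ≈ 1.029e-11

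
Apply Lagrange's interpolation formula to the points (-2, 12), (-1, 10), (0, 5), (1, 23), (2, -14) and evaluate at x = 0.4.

Lagrange interpolation formula:
P(x) = Σ yᵢ × Lᵢ(x)
where Lᵢ(x) = Π_{j≠i} (x - xⱼ)/(xᵢ - xⱼ)

L_0(0.4) = (0.4 - (-1))/(-2 - (-1)) × (0.4 - 0)/(-2 - 0) × (0.4 - 1)/(-2 - 1) × (0.4 - 2)/(-2 - 2) = 0.022400
L_1(0.4) = (0.4 - (-2))/(-1 - (-2)) × (0.4 - 0)/(-1 - 0) × (0.4 - 1)/(-1 - 1) × (0.4 - 2)/(-1 - 2) = -0.153600
L_2(0.4) = (0.4 - (-2))/(0 - (-2)) × (0.4 - (-1))/(0 - (-1)) × (0.4 - 1)/(0 - 1) × (0.4 - 2)/(0 - 2) = 0.806400
L_3(0.4) = (0.4 - (-2))/(1 - (-2)) × (0.4 - (-1))/(1 - (-1)) × (0.4 - 0)/(1 - 0) × (0.4 - 2)/(1 - 2) = 0.358400
L_4(0.4) = (0.4 - (-2))/(2 - (-2)) × (0.4 - (-1))/(2 - (-1)) × (0.4 - 0)/(2 - 0) × (0.4 - 1)/(2 - 1) = -0.033600

P(0.4) = 12×L_0(0.4) + 10×L_1(0.4) + 5×L_2(0.4) + 23×L_3(0.4) + (-14)×L_4(0.4)
P(0.4) = 11.478400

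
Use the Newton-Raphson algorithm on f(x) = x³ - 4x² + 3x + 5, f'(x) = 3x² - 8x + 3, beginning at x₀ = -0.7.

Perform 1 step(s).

f(x) = x³ - 4x² + 3x + 5
f'(x) = 3x² - 8x + 3
x₀ = -0.7

Newton-Raphson formula: x_{n+1} = x_n - f(x_n)/f'(x_n)

Iteration 1:
  f(-0.700000) = 0.597000
  f'(-0.700000) = 10.070000
  x_1 = -0.700000 - 0.597000/10.070000 = -0.759285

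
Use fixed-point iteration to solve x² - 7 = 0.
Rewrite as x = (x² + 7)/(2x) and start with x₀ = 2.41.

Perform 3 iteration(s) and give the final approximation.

Equation: x² - 7 = 0
Fixed-point form: x = (x² + 7)/(2x)
x₀ = 2.41

x_1 = g(2.410000) = 2.657282
x_2 = g(2.657282) = 2.645776
x_3 = g(2.645776) = 2.645751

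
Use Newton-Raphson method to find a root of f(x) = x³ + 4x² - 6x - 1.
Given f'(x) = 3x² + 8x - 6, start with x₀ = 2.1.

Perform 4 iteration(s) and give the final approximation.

f(x) = x³ + 4x² - 6x - 1
f'(x) = 3x² + 8x - 6
x₀ = 2.1

Newton-Raphson formula: x_{n+1} = x_n - f(x_n)/f'(x_n)

Iteration 1:
  f(2.100000) = 13.301000
  f'(2.100000) = 24.030000
  x_1 = 2.100000 - 13.301000/24.030000 = 1.546484
Iteration 2:
  f(1.546484) = 2.986132
  f'(1.546484) = 13.546703
  x_2 = 1.546484 - 2.986132/13.546703 = 1.326051
Iteration 3:
  f(1.326051) = 0.409084
  f'(1.326051) = 9.883645
  x_3 = 1.326051 - 0.409084/9.883645 = 1.284661
Iteration 4:
  f(1.284661) = 0.013597
  f'(1.284661) = 9.228353
  x_4 = 1.284661 - 0.013597/9.228353 = 1.283188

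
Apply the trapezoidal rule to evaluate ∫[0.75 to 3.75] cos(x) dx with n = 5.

f(x) = cos(x)
a = 0.75, b = 3.75, n = 5
h = (b - a)/n = 0.600000

Trapezoidal rule: (h/2)[f(x₀) + 2f(x₁) + 2f(x₂) + ... + f(xₙ)]

x_0 = 0.7500, f(x_0) = 0.731689, coefficient = 1
x_1 = 1.3500, f(x_1) = 0.219007, coefficient = 2
x_2 = 1.9500, f(x_2) = -0.370181, coefficient = 2
x_3 = 2.5500, f(x_3) = -0.830054, coefficient = 2
x_4 = 3.1500, f(x_4) = -0.999965, coefficient = 2
x_5 = 3.7500, f(x_5) = -0.820559, coefficient = 1

I ≈ (0.600000/2) × -4.051255 = -1.215377
Exact value: -1.253200
Error: 0.037824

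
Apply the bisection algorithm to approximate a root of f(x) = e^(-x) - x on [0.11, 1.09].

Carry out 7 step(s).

f(x) = e^(-x) - x
Initial interval: [0.11, 1.09]

Iteration 1:
  c_1 = (0.110000 + 1.090000)/2 = 0.600000
  f(c_1) = f(0.600000) = -0.051188
  f(a) × f(c) < 0, new interval: [0.110000, 0.600000]
Iteration 2:
  c_2 = (0.110000 + 0.600000)/2 = 0.355000
  f(c_2) = f(0.355000) = 0.346173
  f(a) × f(c) ≥ 0, new interval: [0.355000, 0.600000]
Iteration 3:
  c_3 = (0.355000 + 0.600000)/2 = 0.477500
  f(c_3) = f(0.477500) = 0.142832
  f(a) × f(c) ≥ 0, new interval: [0.477500, 0.600000]
Iteration 4:
  c_4 = (0.477500 + 0.600000)/2 = 0.538750
  f(c_4) = f(0.538750) = 0.044727
  f(a) × f(c) ≥ 0, new interval: [0.538750, 0.600000]
Iteration 5:
  c_5 = (0.538750 + 0.600000)/2 = 0.569375
  f(c_5) = f(0.569375) = -0.003496
  f(a) × f(c) < 0, new interval: [0.538750, 0.569375]
Iteration 6:
  c_6 = (0.538750 + 0.569375)/2 = 0.554063
  f(c_6) = f(0.554063) = 0.020548
  f(a) × f(c) ≥ 0, new interval: [0.554063, 0.569375]
Iteration 7:
  c_7 = (0.554063 + 0.569375)/2 = 0.561719
  f(c_7) = f(0.561719) = 0.008509
  f(a) × f(c) ≥ 0, new interval: [0.561719, 0.569375]

After 7 iteration(s), the approximation is c_7 = 0.561719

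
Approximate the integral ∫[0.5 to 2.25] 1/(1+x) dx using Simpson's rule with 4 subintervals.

f(x) = 1/(1+x)
a = 0.5, b = 2.25, n = 4
h = (b - a)/n = 0.437500

Simpson's rule: (h/3)[f(x₀) + 4f(x₁) + 2f(x₂) + ... + f(xₙ)]

x_0 = 0.5000, f(x_0) = 0.666667, coefficient = 1
x_1 = 0.9375, f(x_1) = 0.516129, coefficient = 4
x_2 = 1.3750, f(x_2) = 0.421053, coefficient = 2
x_3 = 1.8125, f(x_3) = 0.355556, coefficient = 4
x_4 = 2.2500, f(x_4) = 0.307692, coefficient = 1

I ≈ (0.437500/3) × 5.303203 = 0.773384
Exact value: 0.773190
Error: 0.000194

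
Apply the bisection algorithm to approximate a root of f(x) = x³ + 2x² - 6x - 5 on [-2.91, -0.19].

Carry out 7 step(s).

f(x) = x³ + 2x² - 6x - 5
Initial interval: [-2.91, -0.19]

Iteration 1:
  c_1 = (-2.910000 + (-0.190000))/2 = -1.550000
  f(c_1) = f(-1.550000) = 5.381125
  f(a) × f(c) ≥ 0, new interval: [-1.550000, -0.190000]
Iteration 2:
  c_2 = (-1.550000 + (-0.190000))/2 = -0.870000
  f(c_2) = f(-0.870000) = 1.075297
  f(a) × f(c) ≥ 0, new interval: [-0.870000, -0.190000]
Iteration 3:
  c_3 = (-0.870000 + (-0.190000))/2 = -0.530000
  f(c_3) = f(-0.530000) = -1.407077
  f(a) × f(c) < 0, new interval: [-0.870000, -0.530000]
Iteration 4:
  c_4 = (-0.870000 + (-0.530000))/2 = -0.700000
  f(c_4) = f(-0.700000) = -0.163000
  f(a) × f(c) < 0, new interval: [-0.870000, -0.700000]
Iteration 5:
  c_5 = (-0.870000 + (-0.700000))/2 = -0.785000
  f(c_5) = f(-0.785000) = 0.458713
  f(a) × f(c) ≥ 0, new interval: [-0.785000, -0.700000]
Iteration 6:
  c_6 = (-0.785000 + (-0.700000))/2 = -0.742500
  f(c_6) = f(-0.742500) = 0.148268
  f(a) × f(c) ≥ 0, new interval: [-0.742500, -0.700000]
Iteration 7:
  c_7 = (-0.742500 + (-0.700000))/2 = -0.721250
  f(c_7) = f(-0.721250) = -0.007292
  f(a) × f(c) < 0, new interval: [-0.742500, -0.721250]

After 7 iteration(s), the approximation is c_7 = -0.721250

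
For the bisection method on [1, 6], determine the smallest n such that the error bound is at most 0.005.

We need (b-a)/2^n ≤ 0.005
(6 - 1)/2^n ≤ 0.005
5/2^n ≤ 0.005
2^n ≥ 1000
n ≥ log₂(1000) = 9.97
n ≥ 10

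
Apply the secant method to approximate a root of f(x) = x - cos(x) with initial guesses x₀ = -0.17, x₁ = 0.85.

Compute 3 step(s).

f(x) = x - cos(x)
x₀ = -0.17, x₁ = 0.85

Secant formula: x_{n+1} = x_n - f(x_n)(x_n - x_{n-1})/(f(x_n) - f(x_{n-1}))

Iteration 1:
  f(-0.170000) = -1.155585
  f(0.850000) = 0.190017
  x_2 = 0.850000 - 0.190017×(0.850000 - (-0.170000))/(0.190017 - (-1.155585))
       = 0.705962
Iteration 2:
  f(0.850000) = 0.190017
  f(0.705962) = -0.055025
  x_3 = 0.705962 - (-0.055025)×(0.705962 - 0.850000)/(-0.055025 - 0.190017)
       = 0.738307
Iteration 3:
  f(0.705962) = -0.055025
  f(0.738307) = -0.001303
  x_4 = 0.738307 - (-0.001303)×(0.738307 - 0.705962)/(-0.001303 - (-0.055025))
       = 0.739091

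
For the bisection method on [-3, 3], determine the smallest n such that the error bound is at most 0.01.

We need (b-a)/2^n ≤ 0.01
(3 - (-3))/2^n ≤ 0.01
6/2^n ≤ 0.01
2^n ≥ 600
n ≥ log₂(600) = 9.23
n ≥ 10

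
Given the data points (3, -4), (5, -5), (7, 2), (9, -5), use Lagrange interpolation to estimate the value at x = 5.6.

Lagrange interpolation formula:
P(x) = Σ yᵢ × Lᵢ(x)
where Lᵢ(x) = Π_{j≠i} (x - xⱼ)/(xᵢ - xⱼ)

L_0(5.6) = (5.6 - 5)/(3 - 5) × (5.6 - 7)/(3 - 7) × (5.6 - 9)/(3 - 9) = -0.059500
L_1(5.6) = (5.6 - 3)/(5 - 3) × (5.6 - 7)/(5 - 7) × (5.6 - 9)/(5 - 9) = 0.773500
L_2(5.6) = (5.6 - 3)/(7 - 3) × (5.6 - 5)/(7 - 5) × (5.6 - 9)/(7 - 9) = 0.331500
L_3(5.6) = (5.6 - 3)/(9 - 3) × (5.6 - 5)/(9 - 5) × (5.6 - 7)/(9 - 7) = -0.045500

P(5.6) = (-4)×L_0(5.6) + (-5)×L_1(5.6) + 2×L_2(5.6) + (-5)×L_3(5.6)
P(5.6) = -2.739000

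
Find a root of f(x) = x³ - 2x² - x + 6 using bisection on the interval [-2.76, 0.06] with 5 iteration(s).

f(x) = x³ - 2x² - x + 6
Initial interval: [-2.76, 0.06]

Iteration 1:
  c_1 = (-2.760000 + 0.060000)/2 = -1.350000
  f(c_1) = f(-1.350000) = 1.244625
  f(a) × f(c) < 0, new interval: [-2.760000, -1.350000]
Iteration 2:
  c_2 = (-2.760000 + (-1.350000))/2 = -2.055000
  f(c_2) = f(-2.055000) = -9.069366
  f(a) × f(c) ≥ 0, new interval: [-2.055000, -1.350000]
Iteration 3:
  c_3 = (-2.055000 + (-1.350000))/2 = -1.702500
  f(c_3) = f(-1.702500) = -3.029219
  f(a) × f(c) ≥ 0, new interval: [-1.702500, -1.350000]
Iteration 4:
  c_4 = (-1.702500 + (-1.350000))/2 = -1.526250
  f(c_4) = f(-1.526250) = -0.687934
  f(a) × f(c) ≥ 0, new interval: [-1.526250, -1.350000]
Iteration 5:
  c_5 = (-1.526250 + (-1.350000))/2 = -1.438125
  f(c_5) = f(-1.438125) = 0.327383
  f(a) × f(c) < 0, new interval: [-1.526250, -1.438125]

After 5 iteration(s), the approximation is c_5 = -1.438125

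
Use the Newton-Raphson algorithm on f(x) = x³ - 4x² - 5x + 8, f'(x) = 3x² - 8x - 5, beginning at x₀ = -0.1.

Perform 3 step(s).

f(x) = x³ - 4x² - 5x + 8
f'(x) = 3x² - 8x - 5
x₀ = -0.1

Newton-Raphson formula: x_{n+1} = x_n - f(x_n)/f'(x_n)

Iteration 1:
  f(-0.100000) = 8.459000
  f'(-0.100000) = -4.170000
  x_1 = -0.100000 - 8.459000/(-4.170000) = 1.928537
Iteration 2:
  f(1.928537) = -9.346986
  f'(1.928537) = -9.270531
  x_2 = 1.928537 - (-9.346986)/(-9.270531) = 0.920290
Iteration 3:
  f(0.920290) = 0.790239
  f'(0.920290) = -9.821519
  x_3 = 0.920290 - 0.790239/(-9.821519) = 1.000750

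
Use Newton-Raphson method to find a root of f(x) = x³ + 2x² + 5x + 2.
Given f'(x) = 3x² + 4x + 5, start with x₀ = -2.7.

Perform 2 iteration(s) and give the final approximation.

f(x) = x³ + 2x² + 5x + 2
f'(x) = 3x² + 4x + 5
x₀ = -2.7

Newton-Raphson formula: x_{n+1} = x_n - f(x_n)/f'(x_n)

Iteration 1:
  f(-2.700000) = -16.603000
  f'(-2.700000) = 16.070000
  x_1 = -2.700000 - (-16.603000)/16.070000 = -1.666833
Iteration 2:
  f(-1.666833) = -5.408514
  f'(-1.666833) = 6.667662
  x_2 = -1.666833 - (-5.408514)/6.667662 = -0.855677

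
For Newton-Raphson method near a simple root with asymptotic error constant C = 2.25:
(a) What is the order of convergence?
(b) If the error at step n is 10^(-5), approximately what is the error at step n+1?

(a) Newton-Raphson has quadratic (order 2) convergence near simple roots.
    This means |e_{n+1}| ≈ C|e_n|².

(b) With |e_n| = 10^(-5) and C = 2.25:
    |e_{n+1}| ≈ 2.25 × (10^(-5))² = 2.25 × 10^(-10)

(a) 2 (quadratic); (b) |e_{n+1}| ≈ 2.250e-10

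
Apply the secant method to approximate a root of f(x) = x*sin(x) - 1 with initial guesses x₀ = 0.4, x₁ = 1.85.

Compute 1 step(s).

f(x) = x*sin(x) - 1
x₀ = 0.4, x₁ = 1.85

Secant formula: x_{n+1} = x_n - f(x_n)(x_n - x_{n-1})/(f(x_n) - f(x_{n-1}))

Iteration 1:
  f(0.400000) = -0.844233
  f(1.850000) = 0.778359
  x_2 = 1.850000 - 0.778359×(1.850000 - 0.400000)/(0.778359 - (-0.844233))
       = 1.154433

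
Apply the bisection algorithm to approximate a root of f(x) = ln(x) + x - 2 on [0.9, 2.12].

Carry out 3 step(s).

f(x) = ln(x) + x - 2
Initial interval: [0.9, 2.12]

Iteration 1:
  c_1 = (0.900000 + 2.120000)/2 = 1.510000
  f(c_1) = f(1.510000) = -0.077890
  f(a) × f(c) ≥ 0, new interval: [1.510000, 2.120000]
Iteration 2:
  c_2 = (1.510000 + 2.120000)/2 = 1.815000
  f(c_2) = f(1.815000) = 0.411085
  f(a) × f(c) < 0, new interval: [1.510000, 1.815000]
Iteration 3:
  c_3 = (1.510000 + 1.815000)/2 = 1.662500
  f(c_3) = f(1.662500) = 0.170822
  f(a) × f(c) < 0, new interval: [1.510000, 1.662500]

After 3 iteration(s), the approximation is c_3 = 1.662500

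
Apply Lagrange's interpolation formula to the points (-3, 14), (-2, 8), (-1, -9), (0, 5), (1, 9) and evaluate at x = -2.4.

Lagrange interpolation formula:
P(x) = Σ yᵢ × Lᵢ(x)
where Lᵢ(x) = Π_{j≠i} (x - xⱼ)/(xᵢ - xⱼ)

L_0(-2.4) = (-2.4 - (-2))/(-3 - (-2)) × (-2.4 - (-1))/(-3 - (-1)) × (-2.4 - 0)/(-3 - 0) × (-2.4 - 1)/(-3 - 1) = 0.190400
L_1(-2.4) = (-2.4 - (-3))/(-2 - (-3)) × (-2.4 - (-1))/(-2 - (-1)) × (-2.4 - 0)/(-2 - 0) × (-2.4 - 1)/(-2 - 1) = 1.142400
L_2(-2.4) = (-2.4 - (-3))/(-1 - (-3)) × (-2.4 - (-2))/(-1 - (-2)) × (-2.4 - 0)/(-1 - 0) × (-2.4 - 1)/(-1 - 1) = -0.489600
L_3(-2.4) = (-2.4 - (-3))/(0 - (-3)) × (-2.4 - (-2))/(0 - (-2)) × (-2.4 - (-1))/(0 - (-1)) × (-2.4 - 1)/(0 - 1) = 0.190400
L_4(-2.4) = (-2.4 - (-3))/(1 - (-3)) × (-2.4 - (-2))/(1 - (-2)) × (-2.4 - (-1))/(1 - (-1)) × (-2.4 - 0)/(1 - 0) = -0.033600

P(-2.4) = 14×L_0(-2.4) + 8×L_1(-2.4) + (-9)×L_2(-2.4) + 5×L_3(-2.4) + 9×L_4(-2.4)
P(-2.4) = 16.860800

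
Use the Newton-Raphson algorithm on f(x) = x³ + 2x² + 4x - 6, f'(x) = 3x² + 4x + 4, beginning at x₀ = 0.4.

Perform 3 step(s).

f(x) = x³ + 2x² + 4x - 6
f'(x) = 3x² + 4x + 4
x₀ = 0.4

Newton-Raphson formula: x_{n+1} = x_n - f(x_n)/f'(x_n)

Iteration 1:
  f(0.400000) = -4.016000
  f'(0.400000) = 6.080000
  x_1 = 0.400000 - (-4.016000)/6.080000 = 1.060526
Iteration 2:
  f(1.060526) = 1.684328
  f'(1.060526) = 11.616253
  x_2 = 1.060526 - 1.684328/11.616253 = 0.915529
Iteration 3:
  f(0.915529) = 0.105891
  f'(0.915529) = 10.176694
  x_3 = 0.915529 - 0.105891/10.176694 = 0.905124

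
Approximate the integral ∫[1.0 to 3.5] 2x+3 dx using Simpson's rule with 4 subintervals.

f(x) = 2x+3
a = 1.0, b = 3.5, n = 4
h = (b - a)/n = 0.625000

Simpson's rule: (h/3)[f(x₀) + 4f(x₁) + 2f(x₂) + ... + f(xₙ)]

x_0 = 1.0000, f(x_0) = 5.000000, coefficient = 1
x_1 = 1.6250, f(x_1) = 6.250000, coefficient = 4
x_2 = 2.2500, f(x_2) = 7.500000, coefficient = 2
x_3 = 2.8750, f(x_3) = 8.750000, coefficient = 4
x_4 = 3.5000, f(x_4) = 10.000000, coefficient = 1

I ≈ (0.625000/3) × 90.000000 = 18.750000
Exact value: 18.750000
Error: 0.000000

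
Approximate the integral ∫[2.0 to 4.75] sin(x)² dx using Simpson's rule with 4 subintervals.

f(x) = sin(x)²
a = 2.0, b = 4.75, n = 4
h = (b - a)/n = 0.687500

Simpson's rule: (h/3)[f(x₀) + 4f(x₁) + 2f(x₂) + ... + f(xₙ)]

x_0 = 2.0000, f(x_0) = 0.826822, coefficient = 1
x_1 = 2.6875, f(x_1) = 0.192411, coefficient = 4
x_2 = 3.3750, f(x_2) = 0.053497, coefficient = 2
x_3 = 4.0625, f(x_3) = 0.633856, coefficient = 4
x_4 = 4.7500, f(x_4) = 0.998586, coefficient = 1

I ≈ (0.687500/3) × 5.237472 = 1.200254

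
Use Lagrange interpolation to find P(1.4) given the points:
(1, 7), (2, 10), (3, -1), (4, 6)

Lagrange interpolation formula:
P(x) = Σ yᵢ × Lᵢ(x)
where Lᵢ(x) = Π_{j≠i} (x - xⱼ)/(xᵢ - xⱼ)

L_0(1.4) = (1.4 - 2)/(1 - 2) × (1.4 - 3)/(1 - 3) × (1.4 - 4)/(1 - 4) = 0.416000
L_1(1.4) = (1.4 - 1)/(2 - 1) × (1.4 - 3)/(2 - 3) × (1.4 - 4)/(2 - 4) = 0.832000
L_2(1.4) = (1.4 - 1)/(3 - 1) × (1.4 - 2)/(3 - 2) × (1.4 - 4)/(3 - 4) = -0.312000
L_3(1.4) = (1.4 - 1)/(4 - 1) × (1.4 - 2)/(4 - 2) × (1.4 - 3)/(4 - 3) = 0.064000

P(1.4) = 7×L_0(1.4) + 10×L_1(1.4) + (-1)×L_2(1.4) + 6×L_3(1.4)
P(1.4) = 11.928000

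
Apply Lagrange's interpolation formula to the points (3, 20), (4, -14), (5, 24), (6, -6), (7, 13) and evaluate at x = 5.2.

Lagrange interpolation formula:
P(x) = Σ yᵢ × Lᵢ(x)
where Lᵢ(x) = Π_{j≠i} (x - xⱼ)/(xᵢ - xⱼ)

L_0(5.2) = (5.2 - 4)/(3 - 4) × (5.2 - 5)/(3 - 5) × (5.2 - 6)/(3 - 6) × (5.2 - 7)/(3 - 7) = 0.014400
L_1(5.2) = (5.2 - 3)/(4 - 3) × (5.2 - 5)/(4 - 5) × (5.2 - 6)/(4 - 6) × (5.2 - 7)/(4 - 7) = -0.105600
L_2(5.2) = (5.2 - 3)/(5 - 3) × (5.2 - 4)/(5 - 4) × (5.2 - 6)/(5 - 6) × (5.2 - 7)/(5 - 7) = 0.950400
L_3(5.2) = (5.2 - 3)/(6 - 3) × (5.2 - 4)/(6 - 4) × (5.2 - 5)/(6 - 5) × (5.2 - 7)/(6 - 7) = 0.158400
L_4(5.2) = (5.2 - 3)/(7 - 3) × (5.2 - 4)/(7 - 4) × (5.2 - 5)/(7 - 5) × (5.2 - 6)/(7 - 6) = -0.017600

P(5.2) = 20×L_0(5.2) + (-14)×L_1(5.2) + 24×L_2(5.2) + (-6)×L_3(5.2) + 13×L_4(5.2)
P(5.2) = 23.396800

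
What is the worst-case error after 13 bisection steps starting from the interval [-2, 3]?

Bisection error bound: |error| ≤ (b-a)/2^n
|error| ≤ (3 - (-2))/2^13 = 5/2^13
|error| ≤ 0.0006103516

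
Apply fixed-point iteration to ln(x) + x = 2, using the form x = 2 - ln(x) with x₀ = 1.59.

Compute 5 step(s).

Equation: ln(x) + x = 2
Fixed-point form: x = 2 - ln(x)
x₀ = 1.59

x_1 = g(1.590000) = 1.536266
x_2 = g(1.536266) = 1.570645
x_3 = g(1.570645) = 1.548514
x_4 = g(1.548514) = 1.562705
x_5 = g(1.562705) = 1.553582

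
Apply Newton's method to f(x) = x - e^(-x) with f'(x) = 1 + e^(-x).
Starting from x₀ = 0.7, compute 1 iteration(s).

f(x) = x - e^(-x)
f'(x) = 1 + e^(-x)
x₀ = 0.7

Newton-Raphson formula: x_{n+1} = x_n - f(x_n)/f'(x_n)

Iteration 1:
  f(0.700000) = 0.203415
  f'(0.700000) = 1.496585
  x_1 = 0.700000 - 0.203415/1.496585 = 0.564081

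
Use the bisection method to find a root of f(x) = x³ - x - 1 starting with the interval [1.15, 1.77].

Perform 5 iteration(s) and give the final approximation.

f(x) = x³ - x - 1
Initial interval: [1.15, 1.77]

Iteration 1:
  c_1 = (1.150000 + 1.770000)/2 = 1.460000
  f(c_1) = f(1.460000) = 0.652136
  f(a) × f(c) < 0, new interval: [1.150000, 1.460000]
Iteration 2:
  c_2 = (1.150000 + 1.460000)/2 = 1.305000
  f(c_2) = f(1.305000) = -0.082552
  f(a) × f(c) ≥ 0, new interval: [1.305000, 1.460000]
Iteration 3:
  c_3 = (1.305000 + 1.460000)/2 = 1.382500
  f(c_3) = f(1.382500) = 0.259881
  f(a) × f(c) < 0, new interval: [1.305000, 1.382500]
Iteration 4:
  c_4 = (1.305000 + 1.382500)/2 = 1.343750
  f(c_4) = f(1.343750) = 0.082611
  f(a) × f(c) < 0, new interval: [1.305000, 1.343750]
Iteration 5:
  c_5 = (1.305000 + 1.343750)/2 = 1.324375
  f(c_5) = f(1.324375) = -0.001462
  f(a) × f(c) ≥ 0, new interval: [1.324375, 1.343750]

After 5 iteration(s), the approximation is c_5 = 1.324375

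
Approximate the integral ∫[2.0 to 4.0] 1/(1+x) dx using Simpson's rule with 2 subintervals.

f(x) = 1/(1+x)
a = 2.0, b = 4.0, n = 2
h = (b - a)/n = 1.000000

Simpson's rule: (h/3)[f(x₀) + 4f(x₁) + 2f(x₂) + ... + f(xₙ)]

x_0 = 2.0000, f(x_0) = 0.333333, coefficient = 1
x_1 = 3.0000, f(x_1) = 0.250000, coefficient = 4
x_2 = 4.0000, f(x_2) = 0.200000, coefficient = 1

I ≈ (1.000000/3) × 1.533333 = 0.511111
Exact value: 0.510826
Error: 0.000285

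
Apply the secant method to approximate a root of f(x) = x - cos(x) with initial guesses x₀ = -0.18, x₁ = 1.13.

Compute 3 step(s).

f(x) = x - cos(x)
x₀ = -0.18, x₁ = 1.13

Secant formula: x_{n+1} = x_n - f(x_n)(x_n - x_{n-1})/(f(x_n) - f(x_{n-1}))

Iteration 1:
  f(-0.180000) = -1.163844
  f(1.130000) = 0.703340
  x_2 = 1.130000 - 0.703340×(1.130000 - (-0.180000))/(0.703340 - (-1.163844))
       = 0.636543
Iteration 2:
  f(1.130000) = 0.703340
  f(0.636543) = -0.167613
  x_3 = 0.636543 - (-0.167613)×(0.636543 - 1.130000)/(-0.167613 - 0.703340)
       = 0.731507
Iteration 3:
  f(0.636543) = -0.167613
  f(0.731507) = -0.012661
  x_4 = 0.731507 - (-0.012661)×(0.731507 - 0.636543)/(-0.012661 - (-0.167613))
       = 0.739267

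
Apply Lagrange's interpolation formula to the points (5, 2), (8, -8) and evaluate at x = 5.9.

Lagrange interpolation formula:
P(x) = Σ yᵢ × Lᵢ(x)
where Lᵢ(x) = Π_{j≠i} (x - xⱼ)/(xᵢ - xⱼ)

L_0(5.9) = (5.9 - 8)/(5 - 8) = 0.700000
L_1(5.9) = (5.9 - 5)/(8 - 5) = 0.300000

P(5.9) = 2×L_0(5.9) + (-8)×L_1(5.9)
P(5.9) = -1.000000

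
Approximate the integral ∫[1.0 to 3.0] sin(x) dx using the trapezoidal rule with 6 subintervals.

f(x) = sin(x)
a = 1.0, b = 3.0, n = 6
h = (b - a)/n = 0.333333

Trapezoidal rule: (h/2)[f(x₀) + 2f(x₁) + 2f(x₂) + ... + f(xₙ)]

x_0 = 1.0000, f(x_0) = 0.841471, coefficient = 1
x_1 = 1.3333, f(x_1) = 0.971938, coefficient = 2
x_2 = 1.6667, f(x_2) = 0.995408, coefficient = 2
x_3 = 2.0000, f(x_3) = 0.909297, coefficient = 2
x_4 = 2.3333, f(x_4) = 0.723086, coefficient = 2
x_5 = 2.6667, f(x_5) = 0.457273, coefficient = 2
x_6 = 3.0000, f(x_6) = 0.141120, coefficient = 1

I ≈ (0.333333/2) × 9.096595 = 1.516099
Exact value: 1.530295
Error: 0.014196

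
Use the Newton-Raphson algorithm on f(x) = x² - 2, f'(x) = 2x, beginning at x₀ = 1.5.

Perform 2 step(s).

f(x) = x² - 2
f'(x) = 2x
x₀ = 1.5

Newton-Raphson formula: x_{n+1} = x_n - f(x_n)/f'(x_n)

Iteration 1:
  f(1.500000) = 0.250000
  f'(1.500000) = 3.000000
  x_1 = 1.500000 - 0.250000/3.000000 = 1.416667
Iteration 2:
  f(1.416667) = 0.006944
  f'(1.416667) = 2.833333
  x_2 = 1.416667 - 0.006944/2.833333 = 1.414216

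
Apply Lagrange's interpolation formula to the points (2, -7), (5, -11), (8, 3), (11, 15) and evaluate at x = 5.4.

Lagrange interpolation formula:
P(x) = Σ yᵢ × Lᵢ(x)
where Lᵢ(x) = Π_{j≠i} (x - xⱼ)/(xᵢ - xⱼ)

L_0(5.4) = (5.4 - 5)/(2 - 5) × (5.4 - 8)/(2 - 8) × (5.4 - 11)/(2 - 11) = -0.035951
L_1(5.4) = (5.4 - 2)/(5 - 2) × (5.4 - 8)/(5 - 8) × (5.4 - 11)/(5 - 11) = 0.916741
L_2(5.4) = (5.4 - 2)/(8 - 2) × (5.4 - 5)/(8 - 5) × (5.4 - 11)/(8 - 11) = 0.141037
L_3(5.4) = (5.4 - 2)/(11 - 2) × (5.4 - 5)/(11 - 5) × (5.4 - 8)/(11 - 8) = -0.021827

P(5.4) = (-7)×L_0(5.4) + (-11)×L_1(5.4) + 3×L_2(5.4) + 15×L_3(5.4)
P(5.4) = -9.736790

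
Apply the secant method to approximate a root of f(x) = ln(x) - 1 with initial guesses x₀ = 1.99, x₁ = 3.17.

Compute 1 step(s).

f(x) = ln(x) - 1
x₀ = 1.99, x₁ = 3.17

Secant formula: x_{n+1} = x_n - f(x_n)(x_n - x_{n-1})/(f(x_n) - f(x_{n-1}))

Iteration 1:
  f(1.990000) = -0.311865
  f(3.170000) = 0.153732
  x_2 = 3.170000 - 0.153732×(3.170000 - 1.990000)/(0.153732 - (-0.311865))
       = 2.780386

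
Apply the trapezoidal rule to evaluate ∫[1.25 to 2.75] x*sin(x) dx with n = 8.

f(x) = x*sin(x)
a = 1.25, b = 2.75, n = 8
h = (b - a)/n = 0.187500

Trapezoidal rule: (h/2)[f(x₀) + 2f(x₁) + 2f(x₂) + ... + f(xₙ)]

x_0 = 1.2500, f(x_0) = 1.186231, coefficient = 1
x_1 = 1.4375, f(x_1) = 1.424748, coefficient = 2
x_2 = 1.6250, f(x_2) = 1.622613, coefficient = 2
x_3 = 1.8125, f(x_3) = 1.759814, coefficient = 2
x_4 = 2.0000, f(x_4) = 1.818595, coefficient = 2
x_5 = 2.1875, f(x_5) = 1.784539, coefficient = 2
x_6 = 2.3750, f(x_6) = 1.647502, coefficient = 2
x_7 = 2.5625, f(x_7) = 1.402366, coefficient = 2
x_8 = 2.7500, f(x_8) = 1.049568, coefficient = 1

I ≈ (0.187500/2) × 25.156153 = 2.358389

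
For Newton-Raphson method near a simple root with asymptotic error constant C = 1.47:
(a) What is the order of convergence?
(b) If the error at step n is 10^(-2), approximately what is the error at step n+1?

(a) Newton-Raphson has quadratic (order 2) convergence near simple roots.
    This means |e_{n+1}| ≈ C|e_n|².

(b) With |e_n| = 10^(-2) and C = 1.47:
    |e_{n+1}| ≈ 1.47 × (10^(-2))² = 1.47 × 10^(-4)

(a) 2 (quadratic); (b) |e_{n+1}| ≈ 1.470e-04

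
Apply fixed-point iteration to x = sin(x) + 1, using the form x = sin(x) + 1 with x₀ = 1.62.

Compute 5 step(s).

Equation: x = sin(x) + 1
Fixed-point form: x = sin(x) + 1
x₀ = 1.62

x_1 = g(1.620000) = 1.998790
x_2 = g(1.998790) = 1.909800
x_3 = g(1.909800) = 1.943086
x_4 = g(1.943086) = 1.931497
x_5 = g(1.931497) = 1.935650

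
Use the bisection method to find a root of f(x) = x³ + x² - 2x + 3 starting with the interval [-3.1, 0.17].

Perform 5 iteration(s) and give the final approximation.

f(x) = x³ + x² - 2x + 3
Initial interval: [-3.1, 0.17]

Iteration 1:
  c_1 = (-3.100000 + 0.170000)/2 = -1.465000
  f(c_1) = f(-1.465000) = 4.932005
  f(a) × f(c) < 0, new interval: [-3.100000, -1.465000]
Iteration 2:
  c_2 = (-3.100000 + (-1.465000))/2 = -2.282500
  f(c_2) = f(-2.282500) = 0.883423
  f(a) × f(c) < 0, new interval: [-3.100000, -2.282500]
Iteration 3:
  c_3 = (-3.100000 + (-2.282500))/2 = -2.691250
  f(c_3) = f(-2.691250) = -3.866930
  f(a) × f(c) ≥ 0, new interval: [-2.691250, -2.282500]
Iteration 4:
  c_4 = (-2.691250 + (-2.282500))/2 = -2.486875
  f(c_4) = f(-2.486875) = -1.221899
  f(a) × f(c) ≥ 0, new interval: [-2.486875, -2.282500]
Iteration 5:
  c_5 = (-2.486875 + (-2.282500))/2 = -2.384688
  f(c_5) = f(-2.384688) = -0.104975
  f(a) × f(c) ≥ 0, new interval: [-2.384688, -2.282500]

After 5 iteration(s), the approximation is c_5 = -2.384688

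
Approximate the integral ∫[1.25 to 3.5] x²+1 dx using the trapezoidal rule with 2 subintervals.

f(x) = x²+1
a = 1.25, b = 3.5, n = 2
h = (b - a)/n = 1.125000

Trapezoidal rule: (h/2)[f(x₀) + 2f(x₁) + 2f(x₂) + ... + f(xₙ)]

x_0 = 1.2500, f(x_0) = 2.562500, coefficient = 1
x_1 = 2.3750, f(x_1) = 6.640625, coefficient = 2
x_2 = 3.5000, f(x_2) = 13.250000, coefficient = 1

I ≈ (1.125000/2) × 29.093750 = 16.365234
Exact value: 15.890625
Error: 0.474609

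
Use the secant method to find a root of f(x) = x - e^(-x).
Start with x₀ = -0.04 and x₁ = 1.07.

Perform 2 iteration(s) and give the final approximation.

f(x) = x - e^(-x)
x₀ = -0.04, x₁ = 1.07

Secant formula: x_{n+1} = x_n - f(x_n)(x_n - x_{n-1})/(f(x_n) - f(x_{n-1}))

Iteration 1:
  f(-0.040000) = -1.080811
  f(1.070000) = 0.726991
  x_2 = 1.070000 - 0.726991×(1.070000 - (-0.040000))/(0.726991 - (-1.080811))
       = 0.623623
Iteration 2:
  f(1.070000) = 0.726991
  f(0.623623) = 0.087625
  x_3 = 0.623623 - 0.087625×(0.623623 - 1.070000)/(0.087625 - 0.726991)
       = 0.562448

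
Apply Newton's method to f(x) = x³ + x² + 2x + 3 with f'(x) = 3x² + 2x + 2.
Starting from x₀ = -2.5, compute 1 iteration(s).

f(x) = x³ + x² + 2x + 3
f'(x) = 3x² + 2x + 2
x₀ = -2.5

Newton-Raphson formula: x_{n+1} = x_n - f(x_n)/f'(x_n)

Iteration 1:
  f(-2.500000) = -11.375000
  f'(-2.500000) = 15.750000
  x_1 = -2.500000 - (-11.375000)/15.750000 = -1.777778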